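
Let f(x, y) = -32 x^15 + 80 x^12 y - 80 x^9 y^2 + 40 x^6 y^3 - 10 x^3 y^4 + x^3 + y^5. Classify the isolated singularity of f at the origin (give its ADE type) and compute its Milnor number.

Type E_8, Milnor number mu = 8.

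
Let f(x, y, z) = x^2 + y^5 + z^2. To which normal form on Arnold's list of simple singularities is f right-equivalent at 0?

A_{4}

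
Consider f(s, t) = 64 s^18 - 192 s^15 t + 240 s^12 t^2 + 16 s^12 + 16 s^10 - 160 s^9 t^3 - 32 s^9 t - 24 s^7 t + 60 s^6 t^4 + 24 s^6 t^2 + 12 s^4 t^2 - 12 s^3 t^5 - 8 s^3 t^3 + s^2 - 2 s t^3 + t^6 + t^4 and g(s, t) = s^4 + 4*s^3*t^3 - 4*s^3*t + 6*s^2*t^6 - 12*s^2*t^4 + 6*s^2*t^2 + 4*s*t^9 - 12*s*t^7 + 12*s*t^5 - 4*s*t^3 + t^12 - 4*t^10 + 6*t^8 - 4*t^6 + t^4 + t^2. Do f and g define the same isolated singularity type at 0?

The Hessian of f at 0 is [[2, 0], [0, 0]] with rank 1, so corank 1. A Groebner basis of the Jacobian ideal J(f) in C{s,t} is {t^3, s}; counting standard monomials gives mu = 3. Corank 1: A-series; mu = 3 gives A_3. The Hessian of g at 0 is [[0, 0], [0, 2]] with rank 1, so corank 1. A Groebner basis of the Jacobian ideal J(g) in C{s,t} is {s^3, t}; counting standard monomials gives mu = 3. Corank 1: A-series; mu = 3 gives A_3. Both have type A_3, hence right-equivalent.

Yes.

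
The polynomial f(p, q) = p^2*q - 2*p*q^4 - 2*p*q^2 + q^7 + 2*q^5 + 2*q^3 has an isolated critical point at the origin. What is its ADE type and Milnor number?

Type D4, Milnor number mu = 4.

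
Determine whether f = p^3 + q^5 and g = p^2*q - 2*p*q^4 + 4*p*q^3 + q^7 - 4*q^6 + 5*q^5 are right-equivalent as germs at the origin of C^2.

No.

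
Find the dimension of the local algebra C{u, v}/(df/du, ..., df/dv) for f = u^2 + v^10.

The Hessian of f at 0 has rank 1. Corank 1: A-series; mu = 9 gives A_9.

9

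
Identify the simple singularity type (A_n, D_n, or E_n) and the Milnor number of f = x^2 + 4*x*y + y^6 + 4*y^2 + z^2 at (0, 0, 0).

Type A_5, Milnor number mu = 5.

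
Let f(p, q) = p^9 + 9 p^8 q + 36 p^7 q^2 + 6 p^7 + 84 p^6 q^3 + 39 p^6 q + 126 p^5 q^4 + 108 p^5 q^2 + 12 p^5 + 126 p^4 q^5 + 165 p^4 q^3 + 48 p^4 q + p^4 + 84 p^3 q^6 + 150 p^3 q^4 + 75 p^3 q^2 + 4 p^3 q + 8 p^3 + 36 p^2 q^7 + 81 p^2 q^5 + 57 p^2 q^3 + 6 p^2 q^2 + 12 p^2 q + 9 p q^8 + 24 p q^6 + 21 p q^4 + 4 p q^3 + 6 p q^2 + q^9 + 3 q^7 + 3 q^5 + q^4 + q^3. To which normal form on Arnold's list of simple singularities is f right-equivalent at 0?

E_{6}

The Hessian of f at 0 is [[0, 0], [0, 0]] with rank 0, so corank 2. A Groebner basis of the Jacobian ideal J(f) in C{p,q} is {q^4, p*q^2 + 2*q^3/3, p^2 + p*q + q^2/4}; counting standard monomials gives mu = 6. Corank 2; j^3 = (2*p + q)^3 is a perfect cube, so E-series; the 4-jet and mu = 6 give E_6.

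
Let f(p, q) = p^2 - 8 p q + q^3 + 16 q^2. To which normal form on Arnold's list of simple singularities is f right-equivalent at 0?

The Hessian of f at 0 is [[2, -8], [-8, 32]] with rank 1, so corank 1. A Groebner basis of the Jacobian ideal J(f) in C{p,q} is {q^2, p - 4*q}; counting standard monomials gives mu = 2. Corank 1: A-series; mu = 2 gives A_2.

A2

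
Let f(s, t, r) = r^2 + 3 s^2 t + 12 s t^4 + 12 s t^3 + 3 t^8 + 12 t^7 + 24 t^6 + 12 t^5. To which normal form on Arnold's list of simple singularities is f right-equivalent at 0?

D_9

The Hessian of f at 0 has rank 1. Corank 2; j^3 = 3*s^2*t has shape L^2 M (L != M), so D-series; mu = 9 gives D_9.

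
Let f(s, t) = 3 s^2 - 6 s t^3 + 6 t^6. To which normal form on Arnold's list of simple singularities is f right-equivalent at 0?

The Hessian of f at 0 has rank 1. Corank 1: A-series; mu = 5 gives A_5.

A_5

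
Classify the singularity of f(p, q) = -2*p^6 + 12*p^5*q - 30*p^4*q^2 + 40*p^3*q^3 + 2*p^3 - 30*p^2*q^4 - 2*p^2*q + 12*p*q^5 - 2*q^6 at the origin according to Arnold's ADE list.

D_{7}

The Hessian of f at 0 has rank 0. Corank 2; j^3 = 2*p^2*(p - q) has shape L^2 M (L != M), so D-series; mu = 7 gives D_7.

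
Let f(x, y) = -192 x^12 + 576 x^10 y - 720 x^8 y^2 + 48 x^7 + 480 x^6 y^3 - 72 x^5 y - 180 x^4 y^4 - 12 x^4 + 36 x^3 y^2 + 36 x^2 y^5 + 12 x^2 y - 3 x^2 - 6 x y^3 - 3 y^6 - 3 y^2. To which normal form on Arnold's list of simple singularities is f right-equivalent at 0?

A_{1}

The Hessian of f at 0 has rank 2. Corank 0: nondegenerate Morse point, so A_1.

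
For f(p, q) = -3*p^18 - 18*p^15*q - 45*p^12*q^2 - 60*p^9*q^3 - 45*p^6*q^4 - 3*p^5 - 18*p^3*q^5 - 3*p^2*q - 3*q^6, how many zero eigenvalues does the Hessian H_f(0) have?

2

The Hessian at 0 is [[0, 0], [0, 0]] of rank 0; hence corank 2.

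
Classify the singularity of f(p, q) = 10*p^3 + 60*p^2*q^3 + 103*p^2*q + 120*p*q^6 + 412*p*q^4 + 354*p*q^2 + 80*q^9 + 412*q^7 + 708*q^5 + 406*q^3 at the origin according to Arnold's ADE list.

D4

The Hessian of f at 0 is [[0, 0], [0, 0]] with rank 0, so corank 2. A Groebner basis of the Jacobian ideal J(f) in C{p,q} is {q^3, p^2 - 138*q^2/11, p*q + 39*q^2/11}; counting standard monomials gives mu = 4. Corank 2; j^3 = (2*p + 7*q)*(5*p^2 + 34*p*q + 58*q^2) splits into three distinct lines over C (the quadratic factor has nonzero discriminant), so D_4.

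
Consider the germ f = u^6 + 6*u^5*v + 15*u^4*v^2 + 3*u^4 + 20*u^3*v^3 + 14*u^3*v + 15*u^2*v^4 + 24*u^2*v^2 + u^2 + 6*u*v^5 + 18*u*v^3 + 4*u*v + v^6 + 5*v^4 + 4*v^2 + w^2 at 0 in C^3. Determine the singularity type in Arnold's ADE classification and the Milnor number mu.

Type A3, Milnor number mu = 3.

The Hessian of f at 0 is [[2, 4, 0], [4, 8, 0], [0, 0, 2]] with rank 2, so corank 1. A Groebner basis of the Jacobian ideal J(f) in C{u,v,w} is {v^3, u + 2*v, w}; counting standard monomials gives mu = 3. Corank 1: A-series; mu = 3 gives A_3.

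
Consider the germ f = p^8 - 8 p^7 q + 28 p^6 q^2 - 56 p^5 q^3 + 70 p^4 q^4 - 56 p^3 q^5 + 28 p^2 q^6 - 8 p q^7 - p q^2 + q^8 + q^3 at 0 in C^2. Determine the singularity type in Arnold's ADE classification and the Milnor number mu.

Type D_{9}, Milnor number mu = 9.

The Hessian of f at 0 has rank 0. Corank 2; j^3 = -q^2*(p - q) has shape L^2 M (L != M), so D-series; mu = 9 gives D_9.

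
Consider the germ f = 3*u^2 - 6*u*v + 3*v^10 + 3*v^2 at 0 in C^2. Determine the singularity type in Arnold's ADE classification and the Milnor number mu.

The Hessian of f at 0 is [[6, -6], [-6, 6]] with rank 1, so corank 1. A Groebner basis of the Jacobian ideal J(f) in C{u,v} is {v^9, u - v}; counting standard monomials gives mu = 9. Corank 1: A-series; mu = 9 gives A_9.

Type A_9, Milnor number mu = 9.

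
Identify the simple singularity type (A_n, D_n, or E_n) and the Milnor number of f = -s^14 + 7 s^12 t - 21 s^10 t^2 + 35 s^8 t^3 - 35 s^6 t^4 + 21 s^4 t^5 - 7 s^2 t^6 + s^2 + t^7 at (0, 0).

Type A6, Milnor number mu = 6.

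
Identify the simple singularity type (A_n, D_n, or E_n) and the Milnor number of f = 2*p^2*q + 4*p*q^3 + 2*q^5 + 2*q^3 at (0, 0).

The Hessian of f at 0 has rank 0. Corank 2; j^3 = 2*q*(p^2 + q^2) splits into three distinct lines over C (the quadratic factor has nonzero discriminant), so D_4.

Type D4, Milnor number mu = 4.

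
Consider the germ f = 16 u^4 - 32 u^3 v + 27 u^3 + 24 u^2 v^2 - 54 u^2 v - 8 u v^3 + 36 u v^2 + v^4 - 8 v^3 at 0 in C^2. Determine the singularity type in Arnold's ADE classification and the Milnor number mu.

Type E_6, Milnor number mu = 6.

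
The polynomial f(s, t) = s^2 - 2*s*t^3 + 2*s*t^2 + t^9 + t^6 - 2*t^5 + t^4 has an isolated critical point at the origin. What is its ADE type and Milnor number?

Type A_{8}, Milnor number mu = 8.

The Hessian of f at 0 is [[2, 0], [0, 0]] with rank 1, so corank 1. A Groebner basis of the Jacobian ideal J(f) in C{s,t} is {s^2*t^2 + 2*s^2*t + 3*s^2 + 4*s*t^2 + s*t + s + t^2, s^3 - 3*s^2*t - 5*s^2 - 7*s*t^2 - 2*s*t - 2*s - 2*t^2, -s + t^3 - t^2}; counting standard monomials gives mu = 8. Corank 1: A-series; mu = 8 gives A_8.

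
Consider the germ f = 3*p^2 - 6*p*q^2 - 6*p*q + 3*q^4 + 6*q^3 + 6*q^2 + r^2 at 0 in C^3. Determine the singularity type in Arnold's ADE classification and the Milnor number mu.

Type A_1, Milnor number mu = 1.

The Hessian of f at 0 is [[6, -6, 0], [-6, 12, 0], [0, 0, 2]] with rank 3, so corank 0. A Groebner basis of the Jacobian ideal J(f) in C{p,q,r} is {p, q, r}; counting standard monomials gives mu = 1. Corank 0: nondegenerate Morse point, so A_1.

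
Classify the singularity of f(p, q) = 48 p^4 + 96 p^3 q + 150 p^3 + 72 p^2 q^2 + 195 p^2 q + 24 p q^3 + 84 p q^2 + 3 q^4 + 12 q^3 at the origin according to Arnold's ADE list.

D_5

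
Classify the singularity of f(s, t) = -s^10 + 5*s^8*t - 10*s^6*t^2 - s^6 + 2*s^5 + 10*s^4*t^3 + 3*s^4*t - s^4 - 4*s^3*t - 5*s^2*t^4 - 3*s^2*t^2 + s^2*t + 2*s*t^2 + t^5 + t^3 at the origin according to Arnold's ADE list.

D_{6}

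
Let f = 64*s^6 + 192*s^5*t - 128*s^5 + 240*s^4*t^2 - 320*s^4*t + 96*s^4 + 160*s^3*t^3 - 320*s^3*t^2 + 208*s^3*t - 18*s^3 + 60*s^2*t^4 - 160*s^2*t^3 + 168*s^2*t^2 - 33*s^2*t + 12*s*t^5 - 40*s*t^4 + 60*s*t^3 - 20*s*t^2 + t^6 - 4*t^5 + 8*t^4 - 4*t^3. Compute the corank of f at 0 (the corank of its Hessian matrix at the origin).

Hessian at 0 has rank 0.

2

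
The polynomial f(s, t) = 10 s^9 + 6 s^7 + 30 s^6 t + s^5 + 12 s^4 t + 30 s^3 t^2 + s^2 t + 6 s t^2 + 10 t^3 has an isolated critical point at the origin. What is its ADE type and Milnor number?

Type D4, Milnor number mu = 4.

The Hessian of f at 0 has rank 0. Corank 2; j^3 = t*(s^2 + 6*s*t + 10*t^2) splits into three distinct lines over C (the quadratic factor has nonzero discriminant), so D_4.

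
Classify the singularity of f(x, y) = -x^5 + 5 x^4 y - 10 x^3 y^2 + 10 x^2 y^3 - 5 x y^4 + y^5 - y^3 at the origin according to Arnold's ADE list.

E_8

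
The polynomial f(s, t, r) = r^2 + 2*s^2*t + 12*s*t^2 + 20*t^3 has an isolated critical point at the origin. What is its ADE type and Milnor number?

Type D_4, Milnor number mu = 4.

The Hessian of f at 0 is [[0, 0, 0], [0, 0, 0], [0, 0, 2]] with rank 1, so corank 2. A Groebner basis of the Jacobian ideal J(f) in C{s,t,r} is {t^3, s^2 - 6*t^2, s*t + 3*t^2, r}; counting standard monomials gives mu = 4. Corank 2; j^3 = 2*t*(s^2 + 6*s*t + 10*t^2) splits into three distinct lines over C (the quadratic factor has nonzero discriminant), so D_4.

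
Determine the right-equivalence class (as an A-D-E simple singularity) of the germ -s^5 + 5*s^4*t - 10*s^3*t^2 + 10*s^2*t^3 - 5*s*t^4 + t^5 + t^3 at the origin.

The Hessian of f at 0 has rank 0. Corank 2; j^3 = t^3 is a perfect cube, so E-series; the 5-jet and mu = 8 give E_8.

E_{8}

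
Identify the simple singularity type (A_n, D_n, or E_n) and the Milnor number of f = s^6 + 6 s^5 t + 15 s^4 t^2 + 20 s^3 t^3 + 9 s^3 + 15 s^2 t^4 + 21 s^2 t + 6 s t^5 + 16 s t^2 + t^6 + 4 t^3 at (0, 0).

The Hessian of f at 0 is [[0, 0], [0, 0]] with rank 0, so corank 2. A Groebner basis of the Jacobian ideal J(f) in C{s,t} is {-243*s*t/2 + t^5 - 81*t^2, s*t^2 + 2*t^3/3, s^2 + 5*s*t/3 + 2*t^2/3}; counting standard monomials gives mu = 7. Corank 2; j^3 = (s + t)*(3*s + 2*t)^2 has shape L^2 M (L != M), so D-series; mu = 7 gives D_7.

Type D7, Milnor number mu = 7.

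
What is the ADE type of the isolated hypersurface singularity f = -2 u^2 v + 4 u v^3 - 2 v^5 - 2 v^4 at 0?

D_{5}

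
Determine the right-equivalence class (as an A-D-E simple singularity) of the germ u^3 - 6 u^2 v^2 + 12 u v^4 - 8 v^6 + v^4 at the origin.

The Hessian of f at 0 is [[0, 0], [0, 0]] with rank 0, so corank 2. A Groebner basis of the Jacobian ideal J(f) in C{u,v} is {u^3, u^2*v, -u^2/4 + u*v^2, v^3}; counting standard monomials gives mu = 6. Corank 2; j^3 = u^3 is a perfect cube, so E-series; the 4-jet and mu = 6 give E_6.

E_6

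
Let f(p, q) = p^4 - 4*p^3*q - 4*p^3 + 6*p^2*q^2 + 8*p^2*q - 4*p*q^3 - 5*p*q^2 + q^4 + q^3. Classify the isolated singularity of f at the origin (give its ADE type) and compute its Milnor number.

The Hessian of f at 0 has rank 0. Corank 2; j^3 = -(p - q)*(2*p - q)^2 has shape L^2 M (L != M), so D-series; mu = 5 gives D_5.

Type D5, Milnor number mu = 5.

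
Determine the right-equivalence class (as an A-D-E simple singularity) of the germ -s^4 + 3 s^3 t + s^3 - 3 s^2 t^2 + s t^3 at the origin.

The Hessian of f at 0 has rank 0. Corank 2; j^3 = s^3 is a perfect cube, so E-series; the 4-jet and mu = 7 give E_7.

E_7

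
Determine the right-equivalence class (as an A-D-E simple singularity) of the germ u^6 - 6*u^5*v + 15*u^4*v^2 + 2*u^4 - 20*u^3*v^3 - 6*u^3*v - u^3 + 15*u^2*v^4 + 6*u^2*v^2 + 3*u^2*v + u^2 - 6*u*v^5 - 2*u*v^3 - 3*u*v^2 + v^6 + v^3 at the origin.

A2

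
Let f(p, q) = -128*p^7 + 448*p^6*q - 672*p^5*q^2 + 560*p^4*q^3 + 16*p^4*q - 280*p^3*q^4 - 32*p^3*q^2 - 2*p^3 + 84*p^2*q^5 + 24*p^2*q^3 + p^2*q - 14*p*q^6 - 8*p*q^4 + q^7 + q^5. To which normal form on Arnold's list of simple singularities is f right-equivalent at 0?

D_{6}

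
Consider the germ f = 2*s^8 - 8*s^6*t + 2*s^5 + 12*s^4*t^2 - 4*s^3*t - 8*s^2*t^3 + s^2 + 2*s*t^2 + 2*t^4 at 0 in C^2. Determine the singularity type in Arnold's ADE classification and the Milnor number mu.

Type A3, Milnor number mu = 3.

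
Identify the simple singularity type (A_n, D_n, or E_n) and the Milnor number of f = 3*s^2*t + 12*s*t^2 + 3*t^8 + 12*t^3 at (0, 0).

Type D_9, Milnor number mu = 9.

The Hessian of f at 0 has rank 0. Corank 2; j^3 = 3*t*(s + 2*t)^2 has shape L^2 M (L != M), so D-series; mu = 9 gives D_9.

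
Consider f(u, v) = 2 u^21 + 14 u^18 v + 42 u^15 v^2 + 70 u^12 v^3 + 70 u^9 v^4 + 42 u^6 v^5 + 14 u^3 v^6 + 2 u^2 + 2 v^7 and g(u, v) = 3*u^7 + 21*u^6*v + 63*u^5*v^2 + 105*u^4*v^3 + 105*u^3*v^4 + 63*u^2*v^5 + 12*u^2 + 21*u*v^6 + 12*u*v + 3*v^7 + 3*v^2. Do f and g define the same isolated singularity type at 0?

The Hessian of f at 0 has rank 1. Corank 1: A-series; mu = 6 gives A_6. The Hessian of g at 0 has rank 1. Corank 1: A-series; mu = 6 gives A_6. Both have type A_6, hence right-equivalent.

Yes.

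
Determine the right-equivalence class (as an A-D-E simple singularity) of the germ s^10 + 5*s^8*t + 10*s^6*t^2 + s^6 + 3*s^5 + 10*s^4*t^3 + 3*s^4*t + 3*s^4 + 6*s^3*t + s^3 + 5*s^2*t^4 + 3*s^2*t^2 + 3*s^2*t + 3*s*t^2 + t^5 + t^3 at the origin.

E_8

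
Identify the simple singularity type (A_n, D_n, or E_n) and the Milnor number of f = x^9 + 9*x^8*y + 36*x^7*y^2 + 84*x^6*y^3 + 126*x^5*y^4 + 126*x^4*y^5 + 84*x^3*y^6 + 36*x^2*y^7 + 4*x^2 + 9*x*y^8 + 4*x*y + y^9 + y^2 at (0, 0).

Type A_{8}, Milnor number mu = 8.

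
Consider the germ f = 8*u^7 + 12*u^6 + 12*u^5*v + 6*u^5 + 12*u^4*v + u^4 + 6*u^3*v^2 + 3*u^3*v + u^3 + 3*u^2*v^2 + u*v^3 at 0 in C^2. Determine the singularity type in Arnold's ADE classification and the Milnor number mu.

The Hessian of f at 0 has rank 0. Corank 2; j^3 = u^3 is a perfect cube, so E-series; the 4-jet and mu = 7 give E_7.

Type E7, Milnor number mu = 7.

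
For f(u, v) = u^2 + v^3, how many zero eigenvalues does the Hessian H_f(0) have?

Hessian at 0 has rank 1.

1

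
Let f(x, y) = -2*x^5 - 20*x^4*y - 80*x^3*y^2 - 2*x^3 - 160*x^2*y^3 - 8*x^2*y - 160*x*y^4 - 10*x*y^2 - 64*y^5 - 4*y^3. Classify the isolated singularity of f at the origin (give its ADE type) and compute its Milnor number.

The Hessian of f at 0 has rank 0. Corank 2; j^3 = -2*(x + y)^2*(x + 2*y) has shape L^2 M (L != M), so D-series; mu = 6 gives D_6.

Type D_6, Milnor number mu = 6.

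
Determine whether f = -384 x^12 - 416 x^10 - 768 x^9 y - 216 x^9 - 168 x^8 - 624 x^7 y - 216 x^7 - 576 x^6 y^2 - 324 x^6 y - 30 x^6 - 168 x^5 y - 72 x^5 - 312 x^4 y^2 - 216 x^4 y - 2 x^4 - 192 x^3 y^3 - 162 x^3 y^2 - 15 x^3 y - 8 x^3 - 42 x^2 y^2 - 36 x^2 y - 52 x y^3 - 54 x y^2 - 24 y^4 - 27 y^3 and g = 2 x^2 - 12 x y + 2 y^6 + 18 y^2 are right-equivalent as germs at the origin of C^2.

The Hessian of f at 0 has rank 0. Corank 2; j^3 = -(2*x + 3*y)^3 is a perfect cube, so E-series; the 4-jet and mu = 7 give E_7. The Hessian of g at 0 has rank 1. Corank 1: A-series; mu = 5 gives A_5. f is E_7 but g is A_5, hence not right-equivalent.

No.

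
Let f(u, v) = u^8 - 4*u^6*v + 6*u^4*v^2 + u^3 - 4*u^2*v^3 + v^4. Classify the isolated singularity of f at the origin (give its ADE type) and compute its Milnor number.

Type E_{6}, Milnor number mu = 6.

The Hessian of f at 0 has rank 0. Corank 2; j^3 = u^3 is a perfect cube, so E-series; the 4-jet and mu = 6 give E_6.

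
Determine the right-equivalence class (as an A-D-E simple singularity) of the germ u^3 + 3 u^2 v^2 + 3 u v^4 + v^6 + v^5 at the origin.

E_{8}

The Hessian of f at 0 has rank 0. Corank 2; j^3 = u^3 is a perfect cube, so E-series; the 5-jet and mu = 8 give E_8.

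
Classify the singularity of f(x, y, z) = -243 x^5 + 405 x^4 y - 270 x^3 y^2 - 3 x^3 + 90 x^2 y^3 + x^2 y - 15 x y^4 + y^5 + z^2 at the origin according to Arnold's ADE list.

D6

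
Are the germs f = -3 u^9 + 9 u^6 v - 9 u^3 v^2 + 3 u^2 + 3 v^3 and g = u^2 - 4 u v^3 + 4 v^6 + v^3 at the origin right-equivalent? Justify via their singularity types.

Yes.

The Hessian of f at 0 is [[6, 0], [0, 0]] with rank 1, so corank 1. A Groebner basis of the Jacobian ideal J(f) in C{u,v} is {v^2, u}; counting standard monomials gives mu = 2. Corank 1: A-series; mu = 2 gives A_2. The Hessian of g at 0 is [[2, 0], [0, 0]] with rank 1, so corank 1. A Groebner basis of the Jacobian ideal J(g) in C{u,v} is {v^2, u}; counting standard monomials gives mu = 2. Corank 1: A-series; mu = 2 gives A_2. Both have type A_2, hence right-equivalent.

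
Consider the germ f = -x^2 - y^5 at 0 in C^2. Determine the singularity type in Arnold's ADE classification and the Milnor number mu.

The Hessian of f at 0 has rank 1. Corank 1: A-series; mu = 4 gives A_4.

Type A4, Milnor number mu = 4.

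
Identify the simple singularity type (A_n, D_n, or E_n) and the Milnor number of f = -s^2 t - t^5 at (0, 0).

The Hessian of f at 0 has rank 0. Corank 2; j^3 = -s^2*t has shape L^2 M (L != M), so D-series; mu = 6 gives D_6.

Type D6, Milnor number mu = 6.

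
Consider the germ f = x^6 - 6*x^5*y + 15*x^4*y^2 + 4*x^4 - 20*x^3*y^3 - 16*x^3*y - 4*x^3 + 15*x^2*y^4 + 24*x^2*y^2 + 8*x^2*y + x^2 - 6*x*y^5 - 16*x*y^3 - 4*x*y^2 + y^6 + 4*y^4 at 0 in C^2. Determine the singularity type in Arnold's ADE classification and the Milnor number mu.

Type A5, Milnor number mu = 5.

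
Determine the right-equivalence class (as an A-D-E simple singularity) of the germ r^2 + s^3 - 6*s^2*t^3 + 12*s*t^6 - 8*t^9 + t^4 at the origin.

E6

The Hessian of f at 0 is [[0, 0, 0], [0, 0, 0], [0, 0, 2]] with rank 1, so corank 2. A Groebner basis of the Jacobian ideal J(f) in C{s,t,r} is {t^3, s^2, r}; counting standard monomials gives mu = 6. Corank 2; j^3 = s^3 is a perfect cube, so E-series; the 4-jet and mu = 6 give E_6.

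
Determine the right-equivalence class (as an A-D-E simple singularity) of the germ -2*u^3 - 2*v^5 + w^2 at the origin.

E8

The Hessian of f at 0 has rank 1. Corank 2; j^3 = -2*u^3 is a perfect cube, so E-series; the 5-jet and mu = 8 give E_8.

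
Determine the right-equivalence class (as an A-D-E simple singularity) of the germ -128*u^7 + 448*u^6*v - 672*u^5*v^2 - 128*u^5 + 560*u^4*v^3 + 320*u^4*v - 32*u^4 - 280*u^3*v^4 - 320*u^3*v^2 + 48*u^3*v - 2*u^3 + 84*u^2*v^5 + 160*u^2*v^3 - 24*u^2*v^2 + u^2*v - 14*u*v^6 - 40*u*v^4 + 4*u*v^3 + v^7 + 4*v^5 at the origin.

The Hessian of f at 0 is [[0, 0], [0, 0]] with rank 0, so corank 2. A Groebner basis of the Jacobian ideal J(f) in C{u,v} is {-135*u^2/344 + u*v^3 + 491*u*v^2/172 - 313*u*v/688 - 313*v^3/344, -103*u^2/86 + 833*u*v^2/86 - 249*u*v/172 + v^4 - 249*v^3/86, u^3 + 8*u^2/43 - 48*u*v^2/43 + 8*u*v/43 + 16*v^3/43, u^2*v + 7*u^2/172 - 107*u*v^2/86 + 57*u*v/344 + 57*v^3/172}; counting standard monomials gives mu = 8. Corank 2; j^3 = -u^2*(2*u - v) has shape L^2 M (L != M), so D-series; mu = 8 gives D_8.

D8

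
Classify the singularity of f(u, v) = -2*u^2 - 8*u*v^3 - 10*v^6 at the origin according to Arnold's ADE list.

A5

The Hessian of f at 0 is [[-4, 0], [0, 0]] with rank 1, so corank 1. A Groebner basis of the Jacobian ideal J(f) in C{u,v} is {u*v^2, u/2 + v^3, u^2}; counting standard monomials gives mu = 5. Corank 1: A-series; mu = 5 gives A_5.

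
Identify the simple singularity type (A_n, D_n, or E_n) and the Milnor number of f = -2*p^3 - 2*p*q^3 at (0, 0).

Type E_{7}, Milnor number mu = 7.

The Hessian of f at 0 has rank 0. Corank 2; j^3 = -2*p^3 is a perfect cube, so E-series; the 4-jet and mu = 7 give E_7.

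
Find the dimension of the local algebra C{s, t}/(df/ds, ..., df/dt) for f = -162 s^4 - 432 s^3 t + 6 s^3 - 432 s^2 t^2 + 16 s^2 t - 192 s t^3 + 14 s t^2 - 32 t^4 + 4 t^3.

The Hessian of f at 0 is [[0, 0], [0, 0]] with rank 0, so corank 2. A Groebner basis of the Jacobian ideal J(f) in C{s,t} is {s*t^2 - s*t/12 - t^2/12, s*t/12 + t^3 + t^2/12, s^2 + 5*s*t/3 + 2*t^2/3}; counting standard monomials gives mu = 5. Corank 2; j^3 = 2*(s + t)^2*(3*s + 2*t) has shape L^2 M (L != M), so D-series; mu = 5 gives D_5.

5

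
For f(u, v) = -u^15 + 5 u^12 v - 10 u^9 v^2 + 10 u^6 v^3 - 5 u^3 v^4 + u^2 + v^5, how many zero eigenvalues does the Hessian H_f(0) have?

1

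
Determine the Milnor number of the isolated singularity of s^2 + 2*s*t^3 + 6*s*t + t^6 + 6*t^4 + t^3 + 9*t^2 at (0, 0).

2

The Hessian of f at 0 has rank 1. Corank 1: A-series; mu = 2 gives A_2.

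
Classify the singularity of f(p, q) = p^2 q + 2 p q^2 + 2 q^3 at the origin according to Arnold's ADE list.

The Hessian of f at 0 has rank 0. Corank 2; j^3 = q*(p^2 + 2*p*q + 2*q^2) splits into three distinct lines over C (the quadratic factor has nonzero discriminant), so D_4.

D_4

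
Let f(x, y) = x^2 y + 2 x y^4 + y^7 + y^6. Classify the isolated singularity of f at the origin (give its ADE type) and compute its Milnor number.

Type D_{7}, Milnor number mu = 7.

The Hessian of f at 0 is [[0, 0], [0, 0]] with rank 0, so corank 2. A Groebner basis of the Jacobian ideal J(f) in C{x,y} is {x*y + y^4, x^3, x^2*y, -x^2/6 + x*y^2}; counting standard monomials gives mu = 7. Corank 2; j^3 = x^2*y has shape L^2 M (L != M), so D-series; mu = 7 gives D_7.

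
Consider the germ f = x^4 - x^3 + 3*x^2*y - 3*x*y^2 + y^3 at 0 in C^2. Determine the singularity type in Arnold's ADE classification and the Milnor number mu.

Type E_6, Milnor number mu = 6.

The Hessian of f at 0 has rank 0. Corank 2; j^3 = -(x - y)^3 is a perfect cube, so E-series; the 4-jet and mu = 6 give E_6.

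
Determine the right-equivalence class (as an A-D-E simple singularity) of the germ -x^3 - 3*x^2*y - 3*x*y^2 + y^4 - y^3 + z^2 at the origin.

E_{6}

The Hessian of f at 0 has rank 1. Corank 2; j^3 = -(x + y)^3 is a perfect cube, so E-series; the 4-jet and mu = 6 give E_6.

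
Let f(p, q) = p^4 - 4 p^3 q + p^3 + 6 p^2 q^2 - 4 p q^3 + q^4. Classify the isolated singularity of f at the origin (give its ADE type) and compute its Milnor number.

The Hessian of f at 0 is [[0, 0], [0, 0]] with rank 0, so corank 2. A Groebner basis of the Jacobian ideal J(f) in C{p,q} is {q^4, p*q^2 - q^3/3, p^2}; counting standard monomials gives mu = 6. Corank 2; j^3 = p^3 is a perfect cube, so E-series; the 4-jet and mu = 6 give E_6.

Type E_{6}, Milnor number mu = 6.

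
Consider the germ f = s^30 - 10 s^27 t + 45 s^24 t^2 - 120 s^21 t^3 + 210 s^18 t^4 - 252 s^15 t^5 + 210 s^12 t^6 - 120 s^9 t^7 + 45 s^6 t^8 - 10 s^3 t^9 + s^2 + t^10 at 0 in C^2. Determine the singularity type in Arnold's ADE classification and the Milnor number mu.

The Hessian of f at 0 has rank 1. Corank 1: A-series; mu = 9 gives A_9.

Type A_{9}, Milnor number mu = 9.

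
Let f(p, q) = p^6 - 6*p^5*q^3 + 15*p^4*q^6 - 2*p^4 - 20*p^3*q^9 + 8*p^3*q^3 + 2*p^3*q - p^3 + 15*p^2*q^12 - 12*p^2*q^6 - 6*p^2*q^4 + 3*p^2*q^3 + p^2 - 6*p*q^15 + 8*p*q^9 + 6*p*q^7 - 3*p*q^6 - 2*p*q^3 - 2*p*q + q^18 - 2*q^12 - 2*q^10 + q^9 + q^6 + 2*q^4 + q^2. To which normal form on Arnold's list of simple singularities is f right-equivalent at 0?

A2

The Hessian of f at 0 is [[2, -2], [-2, 2]] with rank 1, so corank 1. A Groebner basis of the Jacobian ideal J(f) in C{p,q} is {q^2, p - q}; counting standard monomials gives mu = 2. Corank 1: A-series; mu = 2 gives A_2.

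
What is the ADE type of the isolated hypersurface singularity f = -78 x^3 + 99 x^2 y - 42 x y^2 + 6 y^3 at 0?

The Hessian of f at 0 has rank 0. Corank 2; j^3 = -3*(2*x - y)*(13*x^2 - 10*x*y + 2*y^2) splits into three distinct lines over C (the quadratic factor has nonzero discriminant), so D_4.

D_{4}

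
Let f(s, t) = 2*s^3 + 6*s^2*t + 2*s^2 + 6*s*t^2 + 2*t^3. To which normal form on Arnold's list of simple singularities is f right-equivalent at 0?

A2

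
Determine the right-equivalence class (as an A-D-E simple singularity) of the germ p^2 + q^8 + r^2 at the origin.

A_{7}

The Hessian of f at 0 has rank 2. Corank 1: A-series; mu = 7 gives A_7.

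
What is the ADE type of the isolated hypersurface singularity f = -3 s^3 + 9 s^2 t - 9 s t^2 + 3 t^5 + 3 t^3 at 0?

The Hessian of f at 0 has rank 0. Corank 2; j^3 = -3*(s - t)^3 is a perfect cube, so E-series; the 5-jet and mu = 8 give E_8.

E_8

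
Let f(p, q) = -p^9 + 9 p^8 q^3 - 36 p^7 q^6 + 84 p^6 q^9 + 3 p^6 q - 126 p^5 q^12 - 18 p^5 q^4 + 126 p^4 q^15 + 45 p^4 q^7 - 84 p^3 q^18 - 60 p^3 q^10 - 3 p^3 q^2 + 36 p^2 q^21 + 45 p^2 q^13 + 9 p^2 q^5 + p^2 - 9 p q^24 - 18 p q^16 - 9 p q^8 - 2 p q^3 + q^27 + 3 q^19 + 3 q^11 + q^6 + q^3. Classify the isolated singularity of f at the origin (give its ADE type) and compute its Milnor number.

Type A_{2}, Milnor number mu = 2.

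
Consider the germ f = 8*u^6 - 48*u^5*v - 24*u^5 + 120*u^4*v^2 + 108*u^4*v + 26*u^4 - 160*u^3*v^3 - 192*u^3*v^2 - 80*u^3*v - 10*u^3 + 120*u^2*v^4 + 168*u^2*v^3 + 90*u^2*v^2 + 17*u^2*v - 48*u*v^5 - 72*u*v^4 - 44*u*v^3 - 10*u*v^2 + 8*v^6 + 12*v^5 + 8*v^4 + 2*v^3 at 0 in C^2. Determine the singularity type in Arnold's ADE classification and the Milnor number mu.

The Hessian of f at 0 has rank 0. Corank 2; j^3 = -(2*u - v)*(5*u^2 - 6*u*v + 2*v^2) splits into three distinct lines over C (the quadratic factor has nonzero discriminant), so D_4.

Type D_{4}, Milnor number mu = 4.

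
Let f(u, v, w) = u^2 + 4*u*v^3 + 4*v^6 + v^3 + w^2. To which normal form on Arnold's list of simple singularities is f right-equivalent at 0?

A_2

The Hessian of f at 0 is [[2, 0, 0], [0, 0, 0], [0, 0, 2]] with rank 2, so corank 1. A Groebner basis of the Jacobian ideal J(f) in C{u,v,w} is {v^2, u, w}; counting standard monomials gives mu = 2. Corank 1: A-series; mu = 2 gives A_2.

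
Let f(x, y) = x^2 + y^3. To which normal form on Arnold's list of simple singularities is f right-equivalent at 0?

A_2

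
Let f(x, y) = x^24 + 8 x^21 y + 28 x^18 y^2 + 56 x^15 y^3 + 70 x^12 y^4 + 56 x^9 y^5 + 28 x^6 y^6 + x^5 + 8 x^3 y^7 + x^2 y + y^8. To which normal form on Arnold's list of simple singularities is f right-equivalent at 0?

D9

The Hessian of f at 0 has rank 0. Corank 2; j^3 = x^2*y has shape L^2 M (L != M), so D-series; mu = 9 gives D_9.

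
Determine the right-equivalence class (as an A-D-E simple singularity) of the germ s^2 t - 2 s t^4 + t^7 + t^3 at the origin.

D_{4}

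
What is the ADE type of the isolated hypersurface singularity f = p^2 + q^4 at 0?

The Hessian of f at 0 has rank 1. Corank 1: A-series; mu = 3 gives A_3.

A_{3}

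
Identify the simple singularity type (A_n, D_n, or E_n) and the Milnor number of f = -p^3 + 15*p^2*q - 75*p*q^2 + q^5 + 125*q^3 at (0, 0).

Type E_{8}, Milnor number mu = 8.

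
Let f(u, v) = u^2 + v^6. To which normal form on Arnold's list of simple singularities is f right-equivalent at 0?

A5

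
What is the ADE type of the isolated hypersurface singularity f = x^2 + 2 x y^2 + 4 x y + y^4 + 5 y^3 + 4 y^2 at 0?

The Hessian of f at 0 is [[2, 4], [4, 8]] with rank 1, so corank 1. A Groebner basis of the Jacobian ideal J(f) in C{x,y} is {y^2, x + 2*y}; counting standard monomials gives mu = 2. Corank 1: A-series; mu = 2 gives A_2.

A2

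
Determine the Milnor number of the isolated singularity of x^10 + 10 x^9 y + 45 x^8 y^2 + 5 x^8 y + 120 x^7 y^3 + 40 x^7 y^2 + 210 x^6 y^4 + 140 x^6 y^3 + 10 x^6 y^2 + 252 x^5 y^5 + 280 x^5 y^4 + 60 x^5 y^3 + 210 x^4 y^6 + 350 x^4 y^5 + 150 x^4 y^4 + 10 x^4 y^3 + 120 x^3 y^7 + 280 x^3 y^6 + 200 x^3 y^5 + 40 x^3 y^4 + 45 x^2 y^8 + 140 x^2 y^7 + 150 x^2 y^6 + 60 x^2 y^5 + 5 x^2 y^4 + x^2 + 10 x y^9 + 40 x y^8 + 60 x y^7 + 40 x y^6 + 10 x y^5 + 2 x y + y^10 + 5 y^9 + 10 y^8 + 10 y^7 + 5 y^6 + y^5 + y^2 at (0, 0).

4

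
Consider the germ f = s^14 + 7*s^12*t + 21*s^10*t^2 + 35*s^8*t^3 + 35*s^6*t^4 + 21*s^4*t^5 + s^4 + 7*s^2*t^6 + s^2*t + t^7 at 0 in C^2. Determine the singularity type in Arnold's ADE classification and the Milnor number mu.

Type D8, Milnor number mu = 8.

The Hessian of f at 0 has rank 0. Corank 2; j^3 = s^2*t has shape L^2 M (L != M), so D-series; mu = 8 gives D_8.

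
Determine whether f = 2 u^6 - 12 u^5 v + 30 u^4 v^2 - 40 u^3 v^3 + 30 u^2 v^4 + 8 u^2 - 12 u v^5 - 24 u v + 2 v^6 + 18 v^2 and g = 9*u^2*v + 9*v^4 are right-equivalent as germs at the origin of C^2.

The Hessian of f at 0 is [[16, -24], [-24, 36]] with rank 1, so corank 1. A Groebner basis of the Jacobian ideal J(f) in C{u,v} is {v^5, u - 3*v/2}; counting standard monomials gives mu = 5. Corank 1: A-series; mu = 5 gives A_5. The Hessian of g at 0 is [[0, 0], [0, 0]] with rank 0, so corank 2. A Groebner basis of the Jacobian ideal J(g) in C{u,v} is {u^3, u^2/4 + v^3, u*v}; counting standard monomials gives mu = 5. Corank 2; j^3 = 9*u^2*v has shape L^2 M (L != M), so D-series; mu = 5 gives D_5. f is A_5 but g is D_5, hence not right-equivalent.

No.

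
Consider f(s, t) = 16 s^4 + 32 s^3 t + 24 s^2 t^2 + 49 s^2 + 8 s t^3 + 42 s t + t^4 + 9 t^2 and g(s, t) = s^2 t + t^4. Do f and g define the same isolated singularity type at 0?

The Hessian of f at 0 has rank 1. Corank 1: A-series; mu = 3 gives A_3. The Hessian of g at 0 has rank 0. Corank 2; j^3 = s^2*t has shape L^2 M (L != M), so D-series; mu = 5 gives D_5. f is A_3 but g is D_5, hence not right-equivalent.

No.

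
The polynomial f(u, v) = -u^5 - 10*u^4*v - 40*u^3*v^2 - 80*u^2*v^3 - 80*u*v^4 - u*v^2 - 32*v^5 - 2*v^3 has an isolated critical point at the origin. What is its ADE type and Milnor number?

Type D_6, Milnor number mu = 6.

The Hessian of f at 0 has rank 0. Corank 2; j^3 = -v^2*(u + 2*v) has shape L^2 M (L != M), so D-series; mu = 6 gives D_6.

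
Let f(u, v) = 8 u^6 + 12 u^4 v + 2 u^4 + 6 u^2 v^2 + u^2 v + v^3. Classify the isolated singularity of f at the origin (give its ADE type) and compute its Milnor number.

Type D_4, Milnor number mu = 4.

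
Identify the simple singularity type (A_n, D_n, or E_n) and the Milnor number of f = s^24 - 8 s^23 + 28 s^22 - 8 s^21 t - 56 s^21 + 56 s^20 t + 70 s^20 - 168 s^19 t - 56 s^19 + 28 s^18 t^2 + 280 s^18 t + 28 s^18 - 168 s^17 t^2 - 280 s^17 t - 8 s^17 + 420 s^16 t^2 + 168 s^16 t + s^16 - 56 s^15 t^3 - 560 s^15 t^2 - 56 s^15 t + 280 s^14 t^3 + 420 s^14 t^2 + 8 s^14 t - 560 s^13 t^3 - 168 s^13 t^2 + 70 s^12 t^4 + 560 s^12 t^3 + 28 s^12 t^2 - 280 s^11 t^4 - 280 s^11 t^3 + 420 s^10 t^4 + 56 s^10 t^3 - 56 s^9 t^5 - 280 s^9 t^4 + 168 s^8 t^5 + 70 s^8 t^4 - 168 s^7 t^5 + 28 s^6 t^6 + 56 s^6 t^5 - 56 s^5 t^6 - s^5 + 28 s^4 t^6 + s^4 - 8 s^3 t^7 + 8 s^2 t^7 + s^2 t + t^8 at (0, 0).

Type D_{9}, Milnor number mu = 9.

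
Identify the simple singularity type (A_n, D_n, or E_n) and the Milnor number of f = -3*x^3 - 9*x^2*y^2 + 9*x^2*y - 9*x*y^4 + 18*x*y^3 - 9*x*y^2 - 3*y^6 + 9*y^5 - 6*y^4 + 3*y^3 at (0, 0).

Type E_6, Milnor number mu = 6.

The Hessian of f at 0 is [[0, 0], [0, 0]] with rank 0, so corank 2. A Groebner basis of the Jacobian ideal J(f) in C{x,y} is {x^3 + 3*x^2/2 - 3*x*y + 3*y^2/2, x^2*y + x^2 - 2*x*y + y^2, x^2/2 + x*y^2 - x*y + y^2/2, y^3}; counting standard monomials gives mu = 6. Corank 2; j^3 = -3*(x - y)^3 is a perfect cube, so E-series; the 4-jet and mu = 6 give E_6.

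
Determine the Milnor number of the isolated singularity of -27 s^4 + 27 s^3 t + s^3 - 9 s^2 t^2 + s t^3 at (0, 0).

The Hessian of f at 0 has rank 0. Corank 2; j^3 = s^3 is a perfect cube, so E-series; the 4-jet and mu = 7 give E_7.

7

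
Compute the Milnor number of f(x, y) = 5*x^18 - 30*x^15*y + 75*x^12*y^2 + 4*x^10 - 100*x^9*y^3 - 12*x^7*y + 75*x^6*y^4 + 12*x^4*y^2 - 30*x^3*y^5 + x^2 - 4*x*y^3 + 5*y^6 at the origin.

The Hessian of f at 0 is [[2, 0], [0, 0]] with rank 1, so corank 1. A Groebner basis of the Jacobian ideal J(f) in C{x,y} is {x*y^2, -x/2 + y^3, x^2}; counting standard monomials gives mu = 5. Corank 1: A-series; mu = 5 gives A_5.

5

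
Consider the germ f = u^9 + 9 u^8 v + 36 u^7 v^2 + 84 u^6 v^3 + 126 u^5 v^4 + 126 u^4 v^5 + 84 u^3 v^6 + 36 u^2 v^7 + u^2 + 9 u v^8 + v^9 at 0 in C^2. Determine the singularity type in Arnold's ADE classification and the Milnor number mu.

Type A_{8}, Milnor number mu = 8.

The Hessian of f at 0 has rank 1. Corank 1: A-series; mu = 8 gives A_8.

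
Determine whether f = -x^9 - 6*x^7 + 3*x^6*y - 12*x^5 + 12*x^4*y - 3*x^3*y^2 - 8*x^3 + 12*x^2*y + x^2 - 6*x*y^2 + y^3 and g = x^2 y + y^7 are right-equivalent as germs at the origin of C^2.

The Hessian of f at 0 is [[2, 0], [0, 0]] with rank 1, so corank 1. A Groebner basis of the Jacobian ideal J(f) in C{x,y} is {y^2, x}; counting standard monomials gives mu = 2. Corank 1: A-series; mu = 2 gives A_2. The Hessian of g at 0 is [[0, 0], [0, 0]] with rank 0, so corank 2. A Groebner basis of the Jacobian ideal J(g) in C{x,y} is {x^2/7 + y^6, x^3, x*y}; counting standard monomials gives mu = 8. Corank 2; j^3 = x^2*y has shape L^2 M (L != M), so D-series; mu = 8 gives D_8. f is A_2 but g is D_8, hence not right-equivalent.

No.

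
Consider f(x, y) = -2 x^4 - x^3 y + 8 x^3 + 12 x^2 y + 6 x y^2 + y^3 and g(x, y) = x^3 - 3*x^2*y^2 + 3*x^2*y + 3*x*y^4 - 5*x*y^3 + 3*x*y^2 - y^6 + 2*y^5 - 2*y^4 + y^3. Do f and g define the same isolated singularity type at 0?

Yes.

The Hessian of f at 0 is [[0, 0], [0, 0]] with rank 0, so corank 2. A Groebner basis of the Jacobian ideal J(f) in C{x,y} is {768*x^2 + 768*x*y + y^4 + 8*y^3 + 192*y^2, x^3 - 12*x^2 - 12*x*y - 3*y^2, x^2*y + 24*x^2 + 24*x*y + 6*y^2, -32*x^2 + x*y^2 - 32*x*y + y^3/6 - 8*y^2}; counting standard monomials gives mu = 7. Corank 2; j^3 = (2*x + y)^3 is a perfect cube, so E-series; the 4-jet and mu = 7 give E_7. The Hessian of g at 0 is [[0, 0], [0, 0]] with rank 0, so corank 2. A Groebner basis of the Jacobian ideal J(g) in C{x,y} is {-x^2 - 2*x*y + y^4 - y^3/3 - y^2, x^3 - 4*x^2 - 8*x*y - y^3/3 - 4*y^2, x^2*y + 7*x^2/3 + 14*x*y/3 - 2*y^3/9 + 7*y^2/3, -x^2 + x*y^2 - 2*x*y + 2*y^3/3 - y^2}; counting standard monomials gives mu = 7. Corank 2; j^3 = (x + y)^3 is a perfect cube, so E-series; the 4-jet and mu = 7 give E_7. Both have type E_7, hence right-equivalent.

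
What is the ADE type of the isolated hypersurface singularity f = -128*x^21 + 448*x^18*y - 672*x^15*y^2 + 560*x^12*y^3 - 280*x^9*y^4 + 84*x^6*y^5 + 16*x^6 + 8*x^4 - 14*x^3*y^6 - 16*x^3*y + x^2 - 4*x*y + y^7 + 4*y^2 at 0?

A_{6}

The Hessian of f at 0 has rank 1. Corank 1: A-series; mu = 6 gives A_6.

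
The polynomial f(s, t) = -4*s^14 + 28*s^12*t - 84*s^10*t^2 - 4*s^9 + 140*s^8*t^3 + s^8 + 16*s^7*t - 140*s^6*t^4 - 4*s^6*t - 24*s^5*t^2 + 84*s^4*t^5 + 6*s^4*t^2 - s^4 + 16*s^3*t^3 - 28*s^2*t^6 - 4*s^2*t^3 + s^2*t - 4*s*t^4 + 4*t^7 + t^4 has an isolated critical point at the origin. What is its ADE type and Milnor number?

Type D_{5}, Milnor number mu = 5.

The Hessian of f at 0 has rank 0. Corank 2; j^3 = s^2*t has shape L^2 M (L != M), so D-series; mu = 5 gives D_5.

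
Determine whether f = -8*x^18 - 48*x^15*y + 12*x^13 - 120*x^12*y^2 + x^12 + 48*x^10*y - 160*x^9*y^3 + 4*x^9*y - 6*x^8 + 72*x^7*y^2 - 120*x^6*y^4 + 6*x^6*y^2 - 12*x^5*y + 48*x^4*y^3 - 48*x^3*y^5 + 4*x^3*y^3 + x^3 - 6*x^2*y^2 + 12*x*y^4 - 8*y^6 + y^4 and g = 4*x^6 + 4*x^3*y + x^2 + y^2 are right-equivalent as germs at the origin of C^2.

The Hessian of f at 0 is [[0, 0], [0, 0]] with rank 0, so corank 2. A Groebner basis of the Jacobian ideal J(f) in C{x,y} is {x^3, x^2*y, -x^2/4 + x*y^2, y^3}; counting standard monomials gives mu = 6. Corank 2; j^3 = x^3 is a perfect cube, so E-series; the 4-jet and mu = 6 give E_6. The Hessian of g at 0 is [[2, 0], [0, 2]] with rank 2, so corank 0. A Groebner basis of the Jacobian ideal J(g) in C{x,y} is {x, y}; counting standard monomials gives mu = 1. Corank 0: nondegenerate Morse point, so A_1. f is E_6 but g is A_1, hence not right-equivalent.

No.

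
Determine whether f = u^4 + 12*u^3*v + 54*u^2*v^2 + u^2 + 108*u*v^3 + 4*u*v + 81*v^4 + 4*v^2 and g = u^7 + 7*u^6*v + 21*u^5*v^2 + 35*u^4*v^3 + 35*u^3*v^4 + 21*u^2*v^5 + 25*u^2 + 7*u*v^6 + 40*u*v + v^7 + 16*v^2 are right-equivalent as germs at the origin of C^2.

No.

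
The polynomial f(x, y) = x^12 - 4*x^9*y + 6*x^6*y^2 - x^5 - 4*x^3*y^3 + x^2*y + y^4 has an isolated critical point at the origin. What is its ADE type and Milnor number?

Type D5, Milnor number mu = 5.

The Hessian of f at 0 has rank 0. Corank 2; j^3 = x^2*y has shape L^2 M (L != M), so D-series; mu = 5 gives D_5.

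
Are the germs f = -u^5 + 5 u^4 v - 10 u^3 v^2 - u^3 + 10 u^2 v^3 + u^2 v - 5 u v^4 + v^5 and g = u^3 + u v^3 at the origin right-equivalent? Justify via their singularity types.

No.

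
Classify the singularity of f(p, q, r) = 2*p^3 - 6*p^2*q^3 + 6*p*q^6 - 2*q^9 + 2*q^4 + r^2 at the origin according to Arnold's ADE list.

E_{6}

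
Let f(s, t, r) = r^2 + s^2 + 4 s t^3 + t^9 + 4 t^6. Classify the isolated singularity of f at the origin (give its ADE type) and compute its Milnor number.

Type A_8, Milnor number mu = 8.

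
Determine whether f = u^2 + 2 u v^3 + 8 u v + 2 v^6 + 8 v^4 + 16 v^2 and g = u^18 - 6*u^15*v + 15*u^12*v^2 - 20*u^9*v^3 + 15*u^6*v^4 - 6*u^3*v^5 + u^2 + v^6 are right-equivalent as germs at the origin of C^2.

Yes.

The Hessian of f at 0 is [[2, 8], [8, 32]] with rank 1, so corank 1. A Groebner basis of the Jacobian ideal J(f) in C{u,v} is {u*v^2 - 4*u - 16*v, u + v^3 + 4*v, u^2 + 8*u*v + 16*v^2}; counting standard monomials gives mu = 5. Corank 1: A-series; mu = 5 gives A_5. The Hessian of g at 0 is [[2, 0], [0, 0]] with rank 1, so corank 1. A Groebner basis of the Jacobian ideal J(g) in C{u,v} is {v^5, u}; counting standard monomials gives mu = 5. Corank 1: A-series; mu = 5 gives A_5. Both have type A_5, hence right-equivalent.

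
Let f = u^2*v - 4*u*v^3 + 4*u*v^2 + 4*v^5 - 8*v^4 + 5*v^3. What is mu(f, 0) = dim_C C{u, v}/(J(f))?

The Hessian of f at 0 is [[0, 0], [0, 0]] with rank 0, so corank 2. A Groebner basis of the Jacobian ideal J(f) in C{u,v} is {v^3, u^2 - v^2, u*v + 2*v^2}; counting standard monomials gives mu = 4. Corank 2; j^3 = v*(u^2 + 4*u*v + 5*v^2) splits into three distinct lines over C (the quadratic factor has nonzero discriminant), so D_4.

4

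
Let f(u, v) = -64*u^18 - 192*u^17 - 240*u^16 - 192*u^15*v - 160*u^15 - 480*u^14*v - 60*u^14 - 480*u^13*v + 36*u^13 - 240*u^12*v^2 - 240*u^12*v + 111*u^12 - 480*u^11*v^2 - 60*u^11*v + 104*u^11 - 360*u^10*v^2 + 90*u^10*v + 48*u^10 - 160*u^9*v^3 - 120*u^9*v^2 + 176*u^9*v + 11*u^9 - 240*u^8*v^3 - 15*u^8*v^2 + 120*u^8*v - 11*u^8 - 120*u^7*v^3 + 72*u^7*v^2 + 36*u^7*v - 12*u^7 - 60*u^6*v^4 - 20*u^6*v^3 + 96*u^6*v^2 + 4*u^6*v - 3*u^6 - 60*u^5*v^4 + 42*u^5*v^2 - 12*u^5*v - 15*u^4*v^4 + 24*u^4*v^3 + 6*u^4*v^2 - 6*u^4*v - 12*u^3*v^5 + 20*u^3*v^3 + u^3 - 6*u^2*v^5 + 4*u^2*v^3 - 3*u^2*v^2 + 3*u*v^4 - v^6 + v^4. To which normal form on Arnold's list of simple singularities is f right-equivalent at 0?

The Hessian of f at 0 has rank 0. Corank 2; j^3 = u^3 is a perfect cube, so E-series; the 4-jet and mu = 6 give E_6.

E6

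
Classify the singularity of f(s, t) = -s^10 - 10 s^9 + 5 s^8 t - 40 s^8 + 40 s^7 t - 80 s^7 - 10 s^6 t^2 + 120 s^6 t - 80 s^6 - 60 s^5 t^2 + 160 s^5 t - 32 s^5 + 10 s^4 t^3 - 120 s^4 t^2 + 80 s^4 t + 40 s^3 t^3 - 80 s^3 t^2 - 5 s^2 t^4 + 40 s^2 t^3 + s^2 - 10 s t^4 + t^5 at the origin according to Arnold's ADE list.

The Hessian of f at 0 has rank 1. Corank 1: A-series; mu = 4 gives A_4.

A_{4}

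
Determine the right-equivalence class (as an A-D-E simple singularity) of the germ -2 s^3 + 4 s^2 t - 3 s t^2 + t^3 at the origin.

D_{4}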